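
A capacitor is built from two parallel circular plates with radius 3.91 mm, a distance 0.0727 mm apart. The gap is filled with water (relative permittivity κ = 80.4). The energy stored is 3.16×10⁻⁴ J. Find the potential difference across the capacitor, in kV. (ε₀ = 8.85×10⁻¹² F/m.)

V ≈ 1.16 kV

A = π(3.91 mm)² = 4.80×10⁻⁵ m².
C = κε₀A/d = 80.4 × 8.85×10⁻¹² × 4.80×10⁻⁵ / 7.27×10⁻⁵ = 4.70×10⁻¹⁰ F.
V = √(2U/C) = √(2 × 3.16×10⁻⁴ / 4.70×10⁻¹⁰) = 1.16×10³ V.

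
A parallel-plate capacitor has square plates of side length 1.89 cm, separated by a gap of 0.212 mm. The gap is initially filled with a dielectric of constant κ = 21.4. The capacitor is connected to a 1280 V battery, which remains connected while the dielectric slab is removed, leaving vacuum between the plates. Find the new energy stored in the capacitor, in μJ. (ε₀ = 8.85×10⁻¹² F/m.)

U ≈ 12.2 μJ

A = (1.89 cm)² = 3.57×10⁻⁴ m².
Initially C₁ = κε₀A/d = 21.4 × 8.85×10⁻¹² × 3.57×10⁻⁴ / 2.12×10⁻⁴ = 3.19×10⁻¹⁰ F.
U₁ = 2.61×10⁻⁴ J.
Battery connected ⇒ V is held fixed. C₂ = 0.0467 C₁ and U = ½CV², so U₂/U₁ = C₂/C₁ = 0.0467.
U₂ = 0.0467 × 2.61×10⁻⁴ = 1.22×10⁻⁵ J.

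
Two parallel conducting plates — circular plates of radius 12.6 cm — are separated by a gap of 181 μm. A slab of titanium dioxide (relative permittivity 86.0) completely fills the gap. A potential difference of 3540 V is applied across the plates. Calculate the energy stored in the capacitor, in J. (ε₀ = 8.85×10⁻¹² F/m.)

1.31 J

A = π(12.6 cm)² = 4.99×10⁻² m².
C = κε₀A/d = 86.0 × 8.85×10⁻¹² × 4.99×10⁻² / 1.81×10⁻⁴ = 2.10×10⁻⁷ F.
U = ½CV² = ½ × 2.10×10⁻⁷ × (3540)² = 1.31 J.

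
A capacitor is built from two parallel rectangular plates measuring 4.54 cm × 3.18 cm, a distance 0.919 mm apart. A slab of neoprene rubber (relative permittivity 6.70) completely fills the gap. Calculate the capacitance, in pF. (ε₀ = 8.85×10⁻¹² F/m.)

A = 4.54 × 3.18 cm² = 1.44×10⁻³ m².
C = κε₀A/d = 6.70 × 8.85×10⁻¹² × 1.44×10⁻³ / 9.19×10⁻⁴ = 9.32×10⁻¹¹ F.

93.2 pF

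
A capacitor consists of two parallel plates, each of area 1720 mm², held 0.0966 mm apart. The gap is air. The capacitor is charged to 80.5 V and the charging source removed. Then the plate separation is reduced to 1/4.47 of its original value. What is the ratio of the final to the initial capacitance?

C = ε₀A/d scales as 1/d, so C₂/C₁ = d₁/d₂ = 4.47.

C₂/C₁ ≈ 4.47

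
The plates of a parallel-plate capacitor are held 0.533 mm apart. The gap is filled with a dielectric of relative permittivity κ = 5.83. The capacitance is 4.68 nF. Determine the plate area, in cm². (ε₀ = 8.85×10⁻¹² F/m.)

483 cm²

A = Cd/(κε₀) = 4.68×10⁻⁹ × 5.33×10⁻⁴ / (5.83 × 8.85×10⁻¹²) = 4.83×10⁻² m².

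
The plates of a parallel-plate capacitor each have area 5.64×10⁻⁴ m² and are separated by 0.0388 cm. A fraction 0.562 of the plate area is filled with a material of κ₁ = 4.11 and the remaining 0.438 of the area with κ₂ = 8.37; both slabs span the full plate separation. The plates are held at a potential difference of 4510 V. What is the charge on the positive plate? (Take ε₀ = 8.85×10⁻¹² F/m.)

Side-by-side slabs ⇒ two capacitors in parallel, each spanning the full gap.
C₁ = κ₁ε₀A₁/d = 4.11 × 8.85×10⁻¹² × 3.17×10⁻⁴ / 3.88×10⁻⁴ = 2.97×10⁻¹¹ F.
C₂ = κ₂ε₀A₂/d = 8.37 × 8.85×10⁻¹² × 2.47×10⁻⁴ / 3.88×10⁻⁴ = 4.72×10⁻¹¹ F.
C = C₁ + C₂ = 7.69×10⁻¹¹ F.
Q = CV = 7.69×10⁻¹¹ × 4510 = 3.47×10⁻⁷ C.

Q ≈ 347 nC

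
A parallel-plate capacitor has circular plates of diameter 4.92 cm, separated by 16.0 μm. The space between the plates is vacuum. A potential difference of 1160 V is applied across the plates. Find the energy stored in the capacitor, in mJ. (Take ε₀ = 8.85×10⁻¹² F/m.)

A = π(4.92/2 cm)² = 1.90×10⁻³ m².
C = ε₀A/d = 8.85×10⁻¹² × 1.90×10⁻³ / 1.60×10⁻⁵ = 1.05×10⁻⁹ F.
U = ½CV² = ½ × 1.05×10⁻⁹ × (1160)² = 7.08×10⁻⁴ J.

U ≈ 0.708 mJ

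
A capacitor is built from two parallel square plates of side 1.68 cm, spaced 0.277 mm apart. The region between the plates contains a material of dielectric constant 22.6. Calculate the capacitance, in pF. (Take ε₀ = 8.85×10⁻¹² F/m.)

204 pF

A = (1.68 cm)² = 2.82×10⁻⁴ m².
C = κε₀A/d = 22.6 × 8.85×10⁻¹² × 2.82×10⁻⁴ / 2.77×10⁻⁴ = 2.04×10⁻¹⁰ F.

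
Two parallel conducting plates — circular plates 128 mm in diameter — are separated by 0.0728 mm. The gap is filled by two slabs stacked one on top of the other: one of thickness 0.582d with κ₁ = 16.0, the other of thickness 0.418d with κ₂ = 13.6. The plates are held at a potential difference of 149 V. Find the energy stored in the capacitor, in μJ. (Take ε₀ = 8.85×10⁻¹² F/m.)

U ≈ 259 μJ

A = π(128/2 mm)² = 1.29×10⁻² m².
Stacked slabs ⇒ two capacitors in series, each with the full plate area.
C₁ = κ₁ε₀A/d₁ = 16.0 × 8.85×10⁻¹² × 1.29×10⁻² / 4.24×10⁻⁵ = 4.30×10⁻⁸ F.
C₂ = κ₂ε₀A/d₂ = 13.6 × 8.85×10⁻¹² × 1.29×10⁻² / 3.04×10⁻⁵ = 5.09×10⁻⁸ F.
C = (1/C₁ + 1/C₂)⁻¹ = 2.33×10⁻⁸ F.
U = ½CV² = ½ × 2.33×10⁻⁸ × (149)² = 2.59×10⁻⁴ J.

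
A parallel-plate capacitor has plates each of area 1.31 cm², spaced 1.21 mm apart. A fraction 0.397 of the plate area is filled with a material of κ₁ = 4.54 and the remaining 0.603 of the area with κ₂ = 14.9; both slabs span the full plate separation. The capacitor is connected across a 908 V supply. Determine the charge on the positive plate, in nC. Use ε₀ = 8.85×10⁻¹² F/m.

9.38 nC

A = 1.31 cm² = 1.31×10⁻⁴ m².
Side-by-side slabs ⇒ two capacitors in parallel, each spanning the full gap.
C₁ = κ₁ε₀A₁/d = 4.54 × 8.85×10⁻¹² × 5.20×10⁻⁵ / 1.21×10⁻³ = 1.73×10⁻¹² F.
C₂ = κ₂ε₀A₂/d = 14.9 × 8.85×10⁻¹² × 7.90×10⁻⁵ / 1.21×10⁻³ = 8.61×10⁻¹² F.
C = C₁ + C₂ = 1.03×10⁻¹¹ F.
Q = CV = 1.03×10⁻¹¹ × 908 = 9.38×10⁻⁹ C.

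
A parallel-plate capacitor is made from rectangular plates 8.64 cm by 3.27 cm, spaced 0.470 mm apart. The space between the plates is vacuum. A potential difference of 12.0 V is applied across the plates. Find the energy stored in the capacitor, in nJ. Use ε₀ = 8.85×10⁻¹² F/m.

3.83 nJ

A = 8.64 × 3.27 cm² = 2.83×10⁻³ m².
C = ε₀A/d = 8.85×10⁻¹² × 2.83×10⁻³ / 4.70×10⁻⁴ = 5.32×10⁻¹¹ F.
U = ½CV² = ½ × 5.32×10⁻¹¹ × (12.0)² = 3.83×10⁻⁹ J.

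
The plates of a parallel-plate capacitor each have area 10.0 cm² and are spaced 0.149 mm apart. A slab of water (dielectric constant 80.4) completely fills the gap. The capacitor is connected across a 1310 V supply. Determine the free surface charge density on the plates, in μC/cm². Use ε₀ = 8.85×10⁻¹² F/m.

σ ≈ 0.626 μC/cm²

A = 10.0 cm² = 1.00×10⁻³ m².
C = κε₀A/d = 80.4 × 8.85×10⁻¹² × 1.00×10⁻³ / 1.49×10⁻⁴ = 4.78×10⁻⁹ F.
σ = Q/A = CV/A = 4.78×10⁻⁹ × 1310 / 1.00×10⁻³ = 6.26×10⁻³ C/m².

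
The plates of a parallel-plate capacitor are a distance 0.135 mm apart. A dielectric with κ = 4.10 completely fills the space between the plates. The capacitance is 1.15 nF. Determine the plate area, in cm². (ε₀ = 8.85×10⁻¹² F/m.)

A = Cd/(κε₀) = 1.15×10⁻⁹ × 1.35×10⁻⁴ / (4.10 × 8.85×10⁻¹²) = 4.28×10⁻³ m².

A ≈ 42.8 cm²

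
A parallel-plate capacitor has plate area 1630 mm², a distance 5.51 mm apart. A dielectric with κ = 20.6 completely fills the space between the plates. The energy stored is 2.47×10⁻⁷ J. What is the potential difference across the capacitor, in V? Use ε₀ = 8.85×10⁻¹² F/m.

V ≈ 95.7 V

A = 1630 mm² = 1.63×10⁻³ m².
C = κε₀A/d = 20.6 × 8.85×10⁻¹² × 1.63×10⁻³ / 5.51×10⁻³ = 5.39×10⁻¹¹ F.
V = √(2U/C) = √(2 × 2.47×10⁻⁷ / 5.39×10⁻¹¹) = 95.7 V.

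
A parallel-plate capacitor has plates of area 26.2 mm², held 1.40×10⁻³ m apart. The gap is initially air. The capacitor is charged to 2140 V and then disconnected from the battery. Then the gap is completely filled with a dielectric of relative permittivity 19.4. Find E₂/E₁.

0.0515

Isolated ⇒ Q is held fixed.
V₂ = Q/C₂ = V₁/19.4; E = V/d, so E₂/E₁ = (V₂/V₁)(d₁/d₂) = 0.0515.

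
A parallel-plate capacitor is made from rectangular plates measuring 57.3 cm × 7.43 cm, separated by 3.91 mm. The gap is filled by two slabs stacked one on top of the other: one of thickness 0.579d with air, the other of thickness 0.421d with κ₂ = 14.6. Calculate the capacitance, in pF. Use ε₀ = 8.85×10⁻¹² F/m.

A = 57.3 × 7.43 cm² = 4.26×10⁻² m².
Stacked slabs ⇒ two capacitors in series, each with the full plate area.
C₁ = κ₁ε₀A/d₁ = 1.00 × 8.85×10⁻¹² × 4.26×10⁻² / 2.26×10⁻³ = 1.66×10⁻¹⁰ F.
C₂ = κ₂ε₀A/d₂ = 14.6 × 8.85×10⁻¹² × 4.26×10⁻² / 1.65×10⁻³ = 3.34×10⁻⁹ F.
C = (1/C₁ + 1/C₂)⁻¹ = 1.59×10⁻¹⁰ F.

159 pF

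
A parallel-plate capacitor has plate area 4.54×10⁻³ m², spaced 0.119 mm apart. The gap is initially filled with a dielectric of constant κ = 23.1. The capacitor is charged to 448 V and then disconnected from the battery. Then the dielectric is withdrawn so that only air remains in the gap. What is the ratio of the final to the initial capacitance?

C = κε₀A/d scales with κ, so C₂/C₁ = 1/κ = 1/23.1 = 0.0433.

0.0433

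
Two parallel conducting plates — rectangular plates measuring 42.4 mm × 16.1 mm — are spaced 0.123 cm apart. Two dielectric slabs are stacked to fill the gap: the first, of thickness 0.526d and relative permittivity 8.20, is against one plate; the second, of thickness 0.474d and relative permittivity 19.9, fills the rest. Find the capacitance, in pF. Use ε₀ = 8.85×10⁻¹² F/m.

A = 42.4 × 16.1 mm² = 6.83×10⁻⁴ m².
Stacked slabs ⇒ two capacitors in series, each with the full plate area.
C₁ = κ₁ε₀A/d₁ = 8.20 × 8.85×10⁻¹² × 6.83×10⁻⁴ / 6.47×10⁻⁴ = 7.66×10⁻¹¹ F.
C₂ = κ₂ε₀A/d₂ = 19.9 × 8.85×10⁻¹² × 6.83×10⁻⁴ / 5.83×10⁻⁴ = 2.06×10⁻¹⁰ F.
C = (1/C₁ + 1/C₂)⁻¹ = 5.58×10⁻¹¹ F.

55.8 pF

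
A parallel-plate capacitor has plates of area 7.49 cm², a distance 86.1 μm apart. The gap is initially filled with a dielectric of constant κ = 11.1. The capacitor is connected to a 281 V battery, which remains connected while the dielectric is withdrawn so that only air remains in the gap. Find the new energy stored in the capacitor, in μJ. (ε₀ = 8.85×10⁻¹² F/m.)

3.04 μJ

A = 7.49 cm² = 7.49×10⁻⁴ m².
Initially C₁ = κε₀A/d = 11.1 × 8.85×10⁻¹² × 7.49×10⁻⁴ / 8.61×10⁻⁵ = 8.55×10⁻¹⁰ F.
U₁ = 3.37×10⁻⁵ J.
Battery connected ⇒ V is held fixed. C₂ = 0.0901 C₁ and U = ½CV², so U₂/U₁ = C₂/C₁ = 0.0901.
U₂ = 0.0901 × 3.37×10⁻⁵ = 3.04×10⁻⁶ J.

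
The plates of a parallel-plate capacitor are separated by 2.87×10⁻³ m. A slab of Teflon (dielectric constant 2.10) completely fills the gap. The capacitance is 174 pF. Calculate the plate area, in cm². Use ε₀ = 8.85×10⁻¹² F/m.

269 cm²

A = Cd/(κε₀) = 1.74×10⁻¹⁰ × 2.87×10⁻³ / (2.10 × 8.85×10⁻¹²) = 2.69×10⁻² m².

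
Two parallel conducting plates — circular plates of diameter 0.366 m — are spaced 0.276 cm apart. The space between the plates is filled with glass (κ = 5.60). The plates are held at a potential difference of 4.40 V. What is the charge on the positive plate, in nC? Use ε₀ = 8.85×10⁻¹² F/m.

8.31 nC

A = π(0.366/2 m)² = 0.105 m².
C = κε₀A/d = 5.60 × 8.85×10⁻¹² × 0.105 / 2.76×10⁻³ = 1.89×10⁻⁹ F.
Q = CV = 1.89×10⁻⁹ × 4.40 = 8.31×10⁻⁹ C.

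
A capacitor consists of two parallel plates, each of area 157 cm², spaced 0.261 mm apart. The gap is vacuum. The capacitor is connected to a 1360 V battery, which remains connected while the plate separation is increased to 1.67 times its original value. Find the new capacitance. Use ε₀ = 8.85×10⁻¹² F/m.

A = 157 cm² = 1.57×10⁻² m².
Initially C₁ = ε₀A/d = 8.85×10⁻¹² × 1.57×10⁻² / 2.61×10⁻⁴ = 5.32×10⁻¹⁰ F.
C = ε₀A/d scales as 1/d, so C₂/C₁ = d₁/d₂ = 1/1.67 = 0.599.
C₂ = 0.599 × 5.32×10⁻¹⁰ = 3.19×10⁻¹⁰ F.

C ≈ 319 pF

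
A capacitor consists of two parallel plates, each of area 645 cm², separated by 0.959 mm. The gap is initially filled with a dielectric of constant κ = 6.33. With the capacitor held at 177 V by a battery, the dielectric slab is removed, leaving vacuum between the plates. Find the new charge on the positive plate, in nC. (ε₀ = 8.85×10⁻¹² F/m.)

A = 645 cm² = 6.45×10⁻² m².
Initially C₁ = κε₀A/d = 6.33 × 8.85×10⁻¹² × 6.45×10⁻² / 9.59×10⁻⁴ = 3.77×10⁻⁹ F.
Q₁ = 6.67×10⁻⁷ C.
Battery connected ⇒ V is held fixed. C₂ = 0.158 C₁ and Q = CV, so Q₂/Q₁ = C₂/C₁ = 0.158.
Q₂ = 0.158 × 6.67×10⁻⁷ = 1.05×10⁻⁷ C.

105 nC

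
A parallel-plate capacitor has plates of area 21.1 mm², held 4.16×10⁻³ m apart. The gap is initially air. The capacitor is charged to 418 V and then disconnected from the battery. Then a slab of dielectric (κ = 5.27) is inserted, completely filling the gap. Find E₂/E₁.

Isolated ⇒ Q is held fixed.
V₂ = Q/C₂ = V₁/5.27; E = V/d, so E₂/E₁ = (V₂/V₁)(d₁/d₂) = 0.190.

E₂/E₁ ≈ 0.190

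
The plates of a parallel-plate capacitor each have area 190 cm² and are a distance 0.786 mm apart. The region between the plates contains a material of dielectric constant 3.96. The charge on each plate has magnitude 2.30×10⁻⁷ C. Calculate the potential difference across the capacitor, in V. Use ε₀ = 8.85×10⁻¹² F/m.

271 V

A = 190 cm² = 1.90×10⁻² m².
C = κε₀A/d = 3.96 × 8.85×10⁻¹² × 1.90×10⁻² / 7.86×10⁻⁴ = 8.47×10⁻¹⁰ F.
V = Q/C = 2.30×10⁻⁷ / 8.47×10⁻¹⁰ = 2.71×10² V.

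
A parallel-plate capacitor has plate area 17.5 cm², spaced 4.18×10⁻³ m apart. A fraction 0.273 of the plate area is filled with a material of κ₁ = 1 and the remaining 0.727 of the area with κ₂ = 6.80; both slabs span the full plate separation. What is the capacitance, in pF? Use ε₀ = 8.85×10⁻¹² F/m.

A = 17.5 cm² = 1.75×10⁻³ m².
Side-by-side slabs ⇒ two capacitors in parallel, each spanning the full gap.
C₁ = κ₁ε₀A₁/d = 1.00 × 8.85×10⁻¹² × 4.78×10⁻⁴ / 4.18×10⁻³ = 1.01×10⁻¹² F.
C₂ = κ₂ε₀A₂/d = 6.80 × 8.85×10⁻¹² × 1.27×10⁻³ / 4.18×10⁻³ = 1.83×10⁻¹¹ F.
C = C₁ + C₂ = 1.93×10⁻¹¹ F.

19.3 pF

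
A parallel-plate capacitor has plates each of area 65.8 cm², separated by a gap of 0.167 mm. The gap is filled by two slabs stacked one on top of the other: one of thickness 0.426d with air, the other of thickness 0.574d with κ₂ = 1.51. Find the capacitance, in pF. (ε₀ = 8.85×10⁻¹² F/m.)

433 pF

A = 65.8 cm² = 6.58×10⁻³ m².
Stacked slabs ⇒ two capacitors in series, each with the full plate area.
C₁ = κ₁ε₀A/d₁ = 1.00 × 8.85×10⁻¹² × 6.58×10⁻³ / 7.11×10⁻⁵ = 8.19×10⁻¹⁰ F.
C₂ = κ₂ε₀A/d₂ = 1.51 × 8.85×10⁻¹² × 6.58×10⁻³ / 9.59×10⁻⁵ = 9.17×10⁻¹⁰ F.
C = (1/C₁ + 1/C₂)⁻¹ = 4.33×10⁻¹⁰ F.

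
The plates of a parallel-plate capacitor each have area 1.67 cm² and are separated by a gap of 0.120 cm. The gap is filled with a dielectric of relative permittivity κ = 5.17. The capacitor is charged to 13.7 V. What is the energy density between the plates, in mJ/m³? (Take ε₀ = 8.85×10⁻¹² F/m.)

u ≈ 2.98 mJ/m³

E = V/d = 13.7 / 1.20×10⁻³ = 1.14×10⁴ V/m.
u = ½κε₀E² = ½ × 5.17 × 8.85×10⁻¹² × (1.14×10⁴)² = 2.98×10⁻³ J/m³.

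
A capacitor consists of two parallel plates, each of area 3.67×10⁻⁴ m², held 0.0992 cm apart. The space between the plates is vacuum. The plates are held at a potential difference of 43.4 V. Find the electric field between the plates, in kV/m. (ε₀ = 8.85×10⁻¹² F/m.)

E = V/d = 43.4 / 9.92×10⁻⁴ = 4.38×10⁴ V/m.

E ≈ 43.8 kV/m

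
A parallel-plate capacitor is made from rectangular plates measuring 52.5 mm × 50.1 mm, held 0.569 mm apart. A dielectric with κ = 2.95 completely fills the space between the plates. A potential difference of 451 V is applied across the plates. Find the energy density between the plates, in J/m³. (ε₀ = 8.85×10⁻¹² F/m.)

E = V/d = 451 / 5.69×10⁻⁴ = 7.93×10⁵ V/m.
u = ½κε₀E² = ½ × 2.95 × 8.85×10⁻¹² × (7.93×10⁵)² = 8.20 J/m³.

u ≈ 8.20 J/m³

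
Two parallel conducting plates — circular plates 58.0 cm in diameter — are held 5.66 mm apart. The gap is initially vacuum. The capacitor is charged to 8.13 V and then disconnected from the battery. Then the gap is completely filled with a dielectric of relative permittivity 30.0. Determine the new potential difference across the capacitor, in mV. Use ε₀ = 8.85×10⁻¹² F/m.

A = π(58.0/2 cm)² = 0.264 m².
Initially C₁ = ε₀A/d = 8.85×10⁻¹² × 0.264 / 5.66×10⁻³ = 4.13×10⁻¹⁰ F.
V₁ = 8.13 V.
Isolated ⇒ Q is held fixed. C₂ = 30.0 C₁ and V = Q/C, so V₂/V₁ = C₁/C₂ = 0.0333.
V₂ = 0.0333 × 8.13 = 0.271 V.

V ≈ 271 mV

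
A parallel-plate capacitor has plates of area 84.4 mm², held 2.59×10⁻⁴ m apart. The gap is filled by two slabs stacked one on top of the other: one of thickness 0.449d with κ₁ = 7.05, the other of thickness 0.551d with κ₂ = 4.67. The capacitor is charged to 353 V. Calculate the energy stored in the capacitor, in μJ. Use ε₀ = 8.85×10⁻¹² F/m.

U ≈ 0.989 μJ

A = 84.4 mm² = 8.44×10⁻⁵ m².
Stacked slabs ⇒ two capacitors in series, each with the full plate area.
C₁ = κ₁ε₀A/d₁ = 7.05 × 8.85×10⁻¹² × 8.44×10⁻⁵ / 1.16×10⁻⁴ = 4.53×10⁻¹¹ F.
C₂ = κ₂ε₀A/d₂ = 4.67 × 8.85×10⁻¹² × 8.44×10⁻⁵ / 1.43×10⁻⁴ = 2.44×10⁻¹¹ F.
C = (1/C₁ + 1/C₂)⁻¹ = 1.59×10⁻¹¹ F.
U = ½CV² = ½ × 1.59×10⁻¹¹ × (353)² = 9.89×10⁻⁷ J.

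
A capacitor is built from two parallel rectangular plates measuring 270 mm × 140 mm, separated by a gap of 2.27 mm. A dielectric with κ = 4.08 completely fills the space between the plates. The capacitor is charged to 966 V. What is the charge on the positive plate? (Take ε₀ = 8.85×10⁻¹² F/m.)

A = 270 × 140 mm² = 3.78×10⁻² m².
C = κε₀A/d = 4.08 × 8.85×10⁻¹² × 3.78×10⁻² / 2.27×10⁻³ = 6.01×10⁻¹⁰ F.
Q = CV = 6.01×10⁻¹⁰ × 966 = 5.81×10⁻⁷ C.

0.581 μC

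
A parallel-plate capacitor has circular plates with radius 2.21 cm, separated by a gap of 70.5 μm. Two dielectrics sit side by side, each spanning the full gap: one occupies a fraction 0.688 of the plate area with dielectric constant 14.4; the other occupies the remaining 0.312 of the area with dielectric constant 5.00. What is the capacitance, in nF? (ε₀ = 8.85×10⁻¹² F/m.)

A = π(2.21 cm)² = 1.53×10⁻³ m².
Side-by-side slabs ⇒ two capacitors in parallel, each spanning the full gap.
C₁ = κ₁ε₀A₁/d = 14.4 × 8.85×10⁻¹² × 1.06×10⁻³ / 7.05×10⁻⁵ = 1.91×10⁻⁹ F.
C₂ = κ₂ε₀A₂/d = 5.00 × 8.85×10⁻¹² × 4.79×10⁻⁴ / 7.05×10⁻⁵ = 3.00×10⁻¹⁰ F.
C = C₁ + C₂ = 2.21×10⁻⁹ F.

C ≈ 2.21 nF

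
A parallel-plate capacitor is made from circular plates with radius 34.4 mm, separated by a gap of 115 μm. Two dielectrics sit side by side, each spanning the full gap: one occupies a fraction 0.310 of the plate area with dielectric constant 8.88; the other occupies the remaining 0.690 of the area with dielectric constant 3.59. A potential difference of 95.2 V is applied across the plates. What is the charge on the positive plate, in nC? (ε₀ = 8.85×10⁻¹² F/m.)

142 nC

A = π(34.4 mm)² = 3.72×10⁻³ m².
Side-by-side slabs ⇒ two capacitors in parallel, each spanning the full gap.
C₁ = κ₁ε₀A₁/d = 8.88 × 8.85×10⁻¹² × 1.15×10⁻³ / 1.15×10⁻⁴ = 7.88×10⁻¹⁰ F.
C₂ = κ₂ε₀A₂/d = 3.59 × 8.85×10⁻¹² × 2.57×10⁻³ / 1.15×10⁻⁴ = 7.09×10⁻¹⁰ F.
C = C₁ + C₂ = 1.50×10⁻⁹ F.
Q = CV = 1.50×10⁻⁹ × 95.2 = 1.42×10⁻⁷ C.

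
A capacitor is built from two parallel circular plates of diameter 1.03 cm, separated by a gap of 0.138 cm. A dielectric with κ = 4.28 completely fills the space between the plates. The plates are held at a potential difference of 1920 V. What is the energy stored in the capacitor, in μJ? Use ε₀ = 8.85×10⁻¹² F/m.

A = π(1.03/2 cm)² = 8.33×10⁻⁵ m².
C = κε₀A/d = 4.28 × 8.85×10⁻¹² × 8.33×10⁻⁵ / 1.38×10⁻³ = 2.29×10⁻¹² F.
U = ½CV² = ½ × 2.29×10⁻¹² × (1920)² = 4.22×10⁻⁶ J.

U ≈ 4.22 μJ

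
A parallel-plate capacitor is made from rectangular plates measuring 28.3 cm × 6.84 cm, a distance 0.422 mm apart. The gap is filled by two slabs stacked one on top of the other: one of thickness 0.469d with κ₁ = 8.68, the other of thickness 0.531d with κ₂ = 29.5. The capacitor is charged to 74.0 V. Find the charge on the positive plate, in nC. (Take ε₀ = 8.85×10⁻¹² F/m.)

A = 28.3 × 6.84 cm² = 1.94×10⁻² m².
Stacked slabs ⇒ two capacitors in series, each with the full plate area.
C₁ = κ₁ε₀A/d₁ = 8.68 × 8.85×10⁻¹² × 1.94×10⁻² / 1.98×10⁻⁴ = 7.51×10⁻⁹ F.
C₂ = κ₂ε₀A/d₂ = 29.5 × 8.85×10⁻¹² × 1.94×10⁻² / 2.24×10⁻⁴ = 2.26×10⁻⁸ F.
C = (1/C₁ + 1/C₂)⁻¹ = 5.64×10⁻⁹ F.
Q = CV = 5.64×10⁻⁹ × 74.0 = 4.17×10⁻⁷ C.

417 nC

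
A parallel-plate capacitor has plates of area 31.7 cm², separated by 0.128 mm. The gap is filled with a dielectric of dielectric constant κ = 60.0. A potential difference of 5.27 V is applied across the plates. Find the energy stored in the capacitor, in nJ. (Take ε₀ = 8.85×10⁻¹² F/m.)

A = 31.7 cm² = 3.17×10⁻³ m².
C = κε₀A/d = 60.0 × 8.85×10⁻¹² × 3.17×10⁻³ / 1.28×10⁻⁴ = 1.32×10⁻⁸ F.
U = ½CV² = ½ × 1.32×10⁻⁸ × (5.27)² = 1.83×10⁻⁷ J.

U ≈ 183 nJ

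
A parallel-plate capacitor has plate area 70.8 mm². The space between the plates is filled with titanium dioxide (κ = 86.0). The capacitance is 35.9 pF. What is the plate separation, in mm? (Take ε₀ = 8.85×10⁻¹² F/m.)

1.50 mm

A = 70.8 mm² = 7.08×10⁻⁵ m².
d = κε₀A/C = 86.0 × 8.85×10⁻¹² × 7.08×10⁻⁵ / 3.59×10⁻¹¹ = 1.50×10⁻³ m.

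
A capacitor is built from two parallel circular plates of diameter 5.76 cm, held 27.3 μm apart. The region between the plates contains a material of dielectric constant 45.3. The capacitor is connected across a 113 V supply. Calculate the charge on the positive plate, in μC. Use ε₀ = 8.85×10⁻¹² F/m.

4.32 μC

A = π(5.76/2 cm)² = 2.61×10⁻³ m².
C = κε₀A/d = 45.3 × 8.85×10⁻¹² × 2.61×10⁻³ / 2.73×10⁻⁵ = 3.83×10⁻⁸ F.
Q = CV = 3.83×10⁻⁸ × 113 = 4.32×10⁻⁶ C.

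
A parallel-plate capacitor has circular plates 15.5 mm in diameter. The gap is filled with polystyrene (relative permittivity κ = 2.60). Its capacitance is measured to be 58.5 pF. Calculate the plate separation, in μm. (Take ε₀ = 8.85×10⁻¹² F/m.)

d ≈ 74.2 μm

A = π(15.5/2 mm)² = 1.89×10⁻⁴ m².
d = κε₀A/C = 2.60 × 8.85×10⁻¹² × 1.89×10⁻⁴ / 5.85×10⁻¹¹ = 7.42×10⁻⁵ m.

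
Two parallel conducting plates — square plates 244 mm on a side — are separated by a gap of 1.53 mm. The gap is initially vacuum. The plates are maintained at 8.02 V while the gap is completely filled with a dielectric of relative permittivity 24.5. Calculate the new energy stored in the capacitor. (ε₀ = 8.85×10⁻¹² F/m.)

A = (244 mm)² = 5.95×10⁻² m².
Initially C₁ = ε₀A/d = 8.85×10⁻¹² × 5.95×10⁻² / 1.53×10⁻³ = 3.44×10⁻¹⁰ F.
U₁ = 1.11×10⁻⁸ J.
Battery connected ⇒ V is held fixed. C₂ = 24.5 C₁ and U = ½CV², so U₂/U₁ = C₂/C₁ = 24.5.
U₂ = 24.5 × 1.11×10⁻⁸ = 2.71×10⁻⁷ J.

U ≈ 271 nJ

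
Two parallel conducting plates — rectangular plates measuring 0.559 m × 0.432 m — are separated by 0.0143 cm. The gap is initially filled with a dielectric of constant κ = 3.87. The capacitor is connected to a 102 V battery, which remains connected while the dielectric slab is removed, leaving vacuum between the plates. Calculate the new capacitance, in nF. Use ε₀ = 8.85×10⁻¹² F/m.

A = 0.559 × 0.432 m² = 0.241 m².
Initially C₁ = κε₀A/d = 3.87 × 8.85×10⁻¹² × 0.241 / 1.43×10⁻⁴ = 5.78×10⁻⁸ F.
C = κε₀A/d scales with κ, so C₂/C₁ = 1/κ = 1/3.87 = 0.258.
C₂ = 0.258 × 5.78×10⁻⁸ = 1.49×10⁻⁸ F.

C ≈ 14.9 nF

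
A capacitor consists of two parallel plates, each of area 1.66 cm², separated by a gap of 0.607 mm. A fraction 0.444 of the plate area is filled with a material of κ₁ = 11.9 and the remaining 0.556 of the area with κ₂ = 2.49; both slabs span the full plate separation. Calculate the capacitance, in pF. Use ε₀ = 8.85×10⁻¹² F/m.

C ≈ 16.1 pF

A = 1.66 cm² = 1.66×10⁻⁴ m².
Side-by-side slabs ⇒ two capacitors in parallel, each spanning the full gap.
C₁ = κ₁ε₀A₁/d = 11.9 × 8.85×10⁻¹² × 7.37×10⁻⁵ / 6.07×10⁻⁴ = 1.28×10⁻¹¹ F.
C₂ = κ₂ε₀A₂/d = 2.49 × 8.85×10⁻¹² × 9.23×10⁻⁵ / 6.07×10⁻⁴ = 3.35×10⁻¹² F.
C = C₁ + C₂ = 1.61×10⁻¹¹ F.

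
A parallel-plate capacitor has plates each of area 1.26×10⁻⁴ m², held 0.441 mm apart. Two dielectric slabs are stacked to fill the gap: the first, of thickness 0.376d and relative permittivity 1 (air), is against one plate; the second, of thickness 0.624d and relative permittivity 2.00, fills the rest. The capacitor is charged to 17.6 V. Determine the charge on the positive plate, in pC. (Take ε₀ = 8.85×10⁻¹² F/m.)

Stacked slabs ⇒ two capacitors in series, each with the full plate area.
C₁ = κ₁ε₀A/d₁ = 1.00 × 8.85×10⁻¹² × 1.26×10⁻⁴ / 1.66×10⁻⁴ = 6.72×10⁻¹² F.
C₂ = κ₂ε₀A/d₂ = 2.00 × 8.85×10⁻¹² × 1.26×10⁻⁴ / 2.75×10⁻⁴ = 8.10×10⁻¹² F.
C = (1/C₁ + 1/C₂)⁻¹ = 3.68×10⁻¹² F.
Q = CV = 3.68×10⁻¹² × 17.6 = 6.47×10⁻¹¹ C.

Q ≈ 64.7 pC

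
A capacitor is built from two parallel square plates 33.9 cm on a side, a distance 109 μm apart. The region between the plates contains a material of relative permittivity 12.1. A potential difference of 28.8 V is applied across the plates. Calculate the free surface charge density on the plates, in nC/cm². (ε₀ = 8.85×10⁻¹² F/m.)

A = (33.9 cm)² = 0.115 m².
C = κε₀A/d = 12.1 × 8.85×10⁻¹² × 0.115 / 1.09×10⁻⁴ = 1.13×10⁻⁷ F.
σ = Q/A = CV/A = 1.13×10⁻⁷ × 28.8 / 0.115 = 2.83×10⁻⁵ C/m².

σ ≈ 2.83 nC/cm²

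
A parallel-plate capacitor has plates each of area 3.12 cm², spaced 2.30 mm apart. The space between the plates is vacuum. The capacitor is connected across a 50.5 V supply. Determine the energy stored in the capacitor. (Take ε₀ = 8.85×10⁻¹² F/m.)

1.53 nJ

A = 3.12 cm² = 3.12×10⁻⁴ m².
C = ε₀A/d = 8.85×10⁻¹² × 3.12×10⁻⁴ / 2.30×10⁻³ = 1.20×10⁻¹² F.
U = ½CV² = ½ × 1.20×10⁻¹² × (50.5)² = 1.53×10⁻⁹ J.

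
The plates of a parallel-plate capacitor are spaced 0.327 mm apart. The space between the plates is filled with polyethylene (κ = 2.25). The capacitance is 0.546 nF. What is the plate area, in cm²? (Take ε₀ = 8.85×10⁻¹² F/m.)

A ≈ 89.7 cm²

A = Cd/(κε₀) = 5.46×10⁻¹⁰ × 3.27×10⁻⁴ / (2.25 × 8.85×10⁻¹²) = 8.97×10⁻³ m².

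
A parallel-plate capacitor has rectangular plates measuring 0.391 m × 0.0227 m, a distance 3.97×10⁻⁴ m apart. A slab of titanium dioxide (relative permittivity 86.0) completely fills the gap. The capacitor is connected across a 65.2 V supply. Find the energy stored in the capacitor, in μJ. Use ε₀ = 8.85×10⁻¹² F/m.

36.2 μJ

A = 0.391 × 0.0227 m² = 8.88×10⁻³ m².
C = κε₀A/d = 86.0 × 8.85×10⁻¹² × 8.88×10⁻³ / 3.97×10⁻⁴ = 1.70×10⁻⁸ F.
U = ½CV² = ½ × 1.70×10⁻⁸ × (65.2)² = 3.62×10⁻⁵ J.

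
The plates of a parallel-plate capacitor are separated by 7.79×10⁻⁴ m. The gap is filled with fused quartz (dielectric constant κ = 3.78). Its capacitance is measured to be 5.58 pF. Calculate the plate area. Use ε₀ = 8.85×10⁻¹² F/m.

130 mm²

A = Cd/(κε₀) = 5.58×10⁻¹² × 7.79×10⁻⁴ / (3.78 × 8.85×10⁻¹²) = 1.30×10⁻⁴ m².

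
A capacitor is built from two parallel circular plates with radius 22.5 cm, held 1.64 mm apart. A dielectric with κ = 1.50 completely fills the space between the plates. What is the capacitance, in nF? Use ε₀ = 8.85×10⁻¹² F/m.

A = π(22.5 cm)² = 0.159 m².
C = κε₀A/d = 1.50 × 8.85×10⁻¹² × 0.159 / 1.64×10⁻³ = 1.29×10⁻⁹ F.

1.29 nF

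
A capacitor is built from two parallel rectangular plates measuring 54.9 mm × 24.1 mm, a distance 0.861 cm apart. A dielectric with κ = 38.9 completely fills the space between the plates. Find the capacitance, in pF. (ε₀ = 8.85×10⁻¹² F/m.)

C ≈ 52.9 pF

A = 54.9 × 24.1 mm² = 1.32×10⁻³ m².
C = κε₀A/d = 38.9 × 8.85×10⁻¹² × 1.32×10⁻³ / 8.61×10⁻³ = 5.29×10⁻¹¹ F.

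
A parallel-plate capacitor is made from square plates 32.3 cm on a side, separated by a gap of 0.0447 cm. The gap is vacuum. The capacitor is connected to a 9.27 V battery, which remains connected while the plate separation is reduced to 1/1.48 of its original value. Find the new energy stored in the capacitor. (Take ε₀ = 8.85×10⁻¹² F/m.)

131 nJ

A = (32.3 cm)² = 0.104 m².
Initially C₁ = ε₀A/d = 8.85×10⁻¹² × 0.104 / 4.47×10⁻⁴ = 2.07×10⁻⁹ F.
U₁ = 8.88×10⁻⁸ J.
Battery connected ⇒ V is held fixed. C₂ = 1.48 C₁ and U = ½CV², so U₂/U₁ = C₂/C₁ = 1.48.
U₂ = 1.48 × 8.88×10⁻⁸ = 1.31×10⁻⁷ J.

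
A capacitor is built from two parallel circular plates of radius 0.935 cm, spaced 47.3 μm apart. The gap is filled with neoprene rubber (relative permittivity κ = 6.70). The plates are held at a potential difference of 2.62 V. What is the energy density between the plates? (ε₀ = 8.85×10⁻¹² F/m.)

E = V/d = 2.62 / 4.73×10⁻⁵ = 5.54×10⁴ V/m.
u = ½κε₀E² = ½ × 6.70 × 8.85×10⁻¹² × (5.54×10⁴)² = 9.10×10⁻² J/m³.

u ≈ 91.0 mJ/m³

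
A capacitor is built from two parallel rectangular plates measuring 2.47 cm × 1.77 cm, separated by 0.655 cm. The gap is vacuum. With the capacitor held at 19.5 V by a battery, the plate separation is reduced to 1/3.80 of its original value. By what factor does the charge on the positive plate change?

3.80

Battery connected ⇒ V is held fixed.
C₂ = 3.80 C₁ and Q = CV, so Q₂/Q₁ = C₂/C₁ = 3.80.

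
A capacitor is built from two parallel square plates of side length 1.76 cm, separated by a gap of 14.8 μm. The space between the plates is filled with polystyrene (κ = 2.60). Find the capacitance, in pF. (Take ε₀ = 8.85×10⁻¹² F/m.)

A = (1.76 cm)² = 3.10×10⁻⁴ m².
C = κε₀A/d = 2.60 × 8.85×10⁻¹² × 3.10×10⁻⁴ / 1.48×10⁻⁵ = 4.82×10⁻¹⁰ F.

C ≈ 482 pF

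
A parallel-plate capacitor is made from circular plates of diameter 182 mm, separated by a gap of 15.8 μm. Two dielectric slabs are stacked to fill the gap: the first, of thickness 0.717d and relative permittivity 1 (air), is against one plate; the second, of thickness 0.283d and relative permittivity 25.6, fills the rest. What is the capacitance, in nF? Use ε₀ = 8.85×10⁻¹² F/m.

20.0 nF

A = π(182/2 mm)² = 2.60×10⁻² m².
Stacked slabs ⇒ two capacitors in series, each with the full plate area.
C₁ = κ₁ε₀A/d₁ = 1.00 × 8.85×10⁻¹² × 2.60×10⁻² / 1.13×10⁻⁵ = 2.03×10⁻⁸ F.
C₂ = κ₂ε₀A/d₂ = 25.6 × 8.85×10⁻¹² × 2.60×10⁻² / 4.47×10⁻⁶ = 1.32×10⁻⁶ F.
C = (1/C₁ + 1/C₂)⁻¹ = 2.00×10⁻⁸ F.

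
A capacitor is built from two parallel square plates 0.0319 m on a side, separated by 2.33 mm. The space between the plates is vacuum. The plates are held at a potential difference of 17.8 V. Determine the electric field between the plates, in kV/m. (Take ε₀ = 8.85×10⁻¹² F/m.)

7.64 kV/m

E = V/d = 17.8 / 2.33×10⁻³ = 7.64×10³ V/m.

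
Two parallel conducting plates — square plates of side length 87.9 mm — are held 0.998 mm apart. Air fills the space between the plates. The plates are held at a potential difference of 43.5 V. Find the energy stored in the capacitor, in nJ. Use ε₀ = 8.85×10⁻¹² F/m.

A = (87.9 mm)² = 7.73×10⁻³ m².
C = ε₀A/d = 8.85×10⁻¹² × 7.73×10⁻³ / 9.98×10⁻⁴ = 6.85×10⁻¹¹ F.
U = ½CV² = ½ × 6.85×10⁻¹¹ × (43.5)² = 6.48×10⁻⁸ J.

U ≈ 64.8 nJ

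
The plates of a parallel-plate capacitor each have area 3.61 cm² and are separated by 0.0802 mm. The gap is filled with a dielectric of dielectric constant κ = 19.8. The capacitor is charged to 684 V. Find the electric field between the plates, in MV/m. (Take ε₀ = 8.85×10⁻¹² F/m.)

E = V/d = 684 / 8.02×10⁻⁵ = 8.53×10⁶ V/m.

8.53 MV/m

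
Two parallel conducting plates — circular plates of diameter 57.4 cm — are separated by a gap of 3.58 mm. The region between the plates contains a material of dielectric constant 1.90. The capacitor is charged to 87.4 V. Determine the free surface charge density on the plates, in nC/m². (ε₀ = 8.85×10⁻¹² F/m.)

A = π(57.4/2 cm)² = 0.259 m².
C = κε₀A/d = 1.90 × 8.85×10⁻¹² × 0.259 / 3.58×10⁻³ = 1.22×10⁻⁹ F.
σ = Q/A = CV/A = 1.22×10⁻⁹ × 87.4 / 0.259 = 4.11×10⁻⁷ C/m².

411 nC/m²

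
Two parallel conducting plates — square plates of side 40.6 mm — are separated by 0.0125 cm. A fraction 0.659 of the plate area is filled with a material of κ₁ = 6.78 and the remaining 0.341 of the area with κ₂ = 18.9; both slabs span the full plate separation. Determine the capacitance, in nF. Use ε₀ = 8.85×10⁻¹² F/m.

A = (40.6 mm)² = 1.65×10⁻³ m².
Side-by-side slabs ⇒ two capacitors in parallel, each spanning the full gap.
C₁ = κ₁ε₀A₁/d = 6.78 × 8.85×10⁻¹² × 1.09×10⁻³ / 1.25×10⁻⁴ = 5.21×10⁻¹⁰ F.
C₂ = κ₂ε₀A₂/d = 18.9 × 8.85×10⁻¹² × 5.62×10⁻⁴ / 1.25×10⁻⁴ = 7.52×10⁻¹⁰ F.
C = C₁ + C₂ = 1.27×10⁻⁹ F.

1.27 nF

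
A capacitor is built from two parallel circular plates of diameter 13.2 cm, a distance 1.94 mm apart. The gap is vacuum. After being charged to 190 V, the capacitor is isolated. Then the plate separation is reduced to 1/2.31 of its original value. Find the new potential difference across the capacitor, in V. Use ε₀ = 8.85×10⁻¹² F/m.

V ≈ 82.3 V

A = π(13.2/2 cm)² = 1.37×10⁻² m².
Initially C₁ = ε₀A/d = 8.85×10⁻¹² × 1.37×10⁻² / 1.94×10⁻³ = 6.24×10⁻¹¹ F.
V₁ = 1.90×10² V.
Isolated ⇒ Q is held fixed. C₂ = 2.31 C₁ and V = Q/C, so V₂/V₁ = C₁/C₂ = 0.433.
V₂ = 0.433 × 1.90×10² = 82.3 V.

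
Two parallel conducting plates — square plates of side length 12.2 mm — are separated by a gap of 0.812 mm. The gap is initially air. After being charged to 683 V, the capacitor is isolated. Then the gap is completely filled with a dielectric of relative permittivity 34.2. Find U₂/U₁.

Isolated ⇒ Q is held fixed.
C₂ = 34.2 C₁ and U = Q²/(2C), so U₂/U₁ = C₁/C₂ = 0.0292.

0.0292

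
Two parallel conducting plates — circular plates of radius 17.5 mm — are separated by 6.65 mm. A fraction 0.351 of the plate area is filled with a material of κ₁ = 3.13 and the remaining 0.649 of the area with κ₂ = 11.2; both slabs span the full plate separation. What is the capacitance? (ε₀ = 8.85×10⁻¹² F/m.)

A = π(17.5 mm)² = 9.62×10⁻⁴ m².
Side-by-side slabs ⇒ two capacitors in parallel, each spanning the full gap.
C₁ = κ₁ε₀A₁/d = 3.13 × 8.85×10⁻¹² × 3.38×10⁻⁴ / 6.65×10⁻³ = 1.41×10⁻¹² F.
C₂ = κ₂ε₀A₂/d = 11.2 × 8.85×10⁻¹² × 6.24×10⁻⁴ / 6.65×10⁻³ = 9.31×10⁻¹² F.
C = C₁ + C₂ = 1.07×10⁻¹¹ F.

C ≈ 10.7 pF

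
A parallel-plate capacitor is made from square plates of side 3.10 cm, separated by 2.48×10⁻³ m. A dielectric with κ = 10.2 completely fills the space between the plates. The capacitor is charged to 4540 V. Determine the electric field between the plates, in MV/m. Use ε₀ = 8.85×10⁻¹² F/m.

E ≈ 1.83 MV/m

E = V/d = 4540 / 2.48×10⁻³ = 1.83×10⁶ V/m.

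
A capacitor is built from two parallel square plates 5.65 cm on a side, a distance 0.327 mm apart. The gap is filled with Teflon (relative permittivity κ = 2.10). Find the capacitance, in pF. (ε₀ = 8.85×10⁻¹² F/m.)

C ≈ 181 pF

A = (5.65 cm)² = 3.19×10⁻³ m².
C = κε₀A/d = 2.10 × 8.85×10⁻¹² × 3.19×10⁻³ / 3.27×10⁻⁴ = 1.81×10⁻¹⁰ F.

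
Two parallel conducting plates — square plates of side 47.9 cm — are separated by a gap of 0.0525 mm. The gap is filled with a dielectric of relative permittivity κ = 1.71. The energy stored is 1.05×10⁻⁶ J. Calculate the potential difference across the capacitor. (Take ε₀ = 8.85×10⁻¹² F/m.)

V ≈ 5.63 V

A = (47.9 cm)² = 0.229 m².
C = κε₀A/d = 1.71 × 8.85×10⁻¹² × 0.229 / 5.25×10⁻⁵ = 6.61×10⁻⁸ F.
V = √(2U/C) = √(2 × 1.05×10⁻⁶ / 6.61×10⁻⁸) = 5.63 V.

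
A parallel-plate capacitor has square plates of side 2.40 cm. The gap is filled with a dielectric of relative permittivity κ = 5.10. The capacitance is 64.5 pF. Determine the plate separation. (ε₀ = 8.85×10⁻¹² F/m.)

403 μm

A = (2.40 cm)² = 5.76×10⁻⁴ m².
d = κε₀A/C = 5.10 × 8.85×10⁻¹² × 5.76×10⁻⁴ / 6.45×10⁻¹¹ = 4.03×10⁻⁴ m.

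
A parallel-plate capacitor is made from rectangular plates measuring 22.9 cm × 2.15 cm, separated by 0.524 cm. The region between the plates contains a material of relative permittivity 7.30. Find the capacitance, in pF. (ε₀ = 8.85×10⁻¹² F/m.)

60.7 pF

A = 22.9 × 2.15 cm² = 4.92×10⁻³ m².
C = κε₀A/d = 7.30 × 8.85×10⁻¹² × 4.92×10⁻³ / 5.24×10⁻³ = 6.07×10⁻¹¹ F.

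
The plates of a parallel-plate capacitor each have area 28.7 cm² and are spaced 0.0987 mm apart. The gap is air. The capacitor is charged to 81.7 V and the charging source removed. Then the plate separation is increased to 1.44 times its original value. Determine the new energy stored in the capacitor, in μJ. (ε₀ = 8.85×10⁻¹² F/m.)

U ≈ 1.24 μJ

A = 28.7 cm² = 2.87×10⁻³ m².
Initially C₁ = ε₀A/d = 8.85×10⁻¹² × 2.87×10⁻³ / 9.87×10⁻⁵ = 2.57×10⁻¹⁰ F.
U₁ = 8.59×10⁻⁷ J.
Isolated ⇒ Q is held fixed. C₂ = 0.694 C₁ and U = Q²/(2C), so U₂/U₁ = C₁/C₂ = 1.44.
U₂ = 1.44 × 8.59×10⁻⁷ = 1.24×10⁻⁶ J.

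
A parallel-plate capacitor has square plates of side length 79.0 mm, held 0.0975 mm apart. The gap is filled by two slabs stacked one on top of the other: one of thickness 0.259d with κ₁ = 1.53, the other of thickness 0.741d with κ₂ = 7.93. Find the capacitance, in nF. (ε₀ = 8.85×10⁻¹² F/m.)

C ≈ 2.16 nF

A = (79.0 mm)² = 6.24×10⁻³ m².
Stacked slabs ⇒ two capacitors in series, each with the full plate area.
C₁ = κ₁ε₀A/d₁ = 1.53 × 8.85×10⁻¹² × 6.24×10⁻³ / 2.53×10⁻⁵ = 3.35×10⁻⁹ F.
C₂ = κ₂ε₀A/d₂ = 7.93 × 8.85×10⁻¹² × 6.24×10⁻³ / 7.22×10⁻⁵ = 6.06×10⁻⁹ F.
C = (1/C₁ + 1/C₂)⁻¹ = 2.16×10⁻⁹ F.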